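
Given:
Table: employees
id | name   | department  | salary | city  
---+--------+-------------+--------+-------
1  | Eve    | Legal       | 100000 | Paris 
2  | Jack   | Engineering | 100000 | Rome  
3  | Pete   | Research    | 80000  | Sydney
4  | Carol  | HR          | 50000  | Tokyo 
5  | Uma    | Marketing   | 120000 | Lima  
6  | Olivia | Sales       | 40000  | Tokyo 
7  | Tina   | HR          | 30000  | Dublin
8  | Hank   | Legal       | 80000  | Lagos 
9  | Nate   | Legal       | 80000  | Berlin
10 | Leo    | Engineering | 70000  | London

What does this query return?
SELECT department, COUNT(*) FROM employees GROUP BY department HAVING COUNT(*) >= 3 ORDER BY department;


Groups with count >= 3:
  Legal: 3 -> PASS
  Engineering: 2 -> filtered out
  HR: 2 -> filtered out
  Marketing: 1 -> filtered out
  Research: 1 -> filtered out
  Sales: 1 -> filtered out


1 groups:
Legal, 3


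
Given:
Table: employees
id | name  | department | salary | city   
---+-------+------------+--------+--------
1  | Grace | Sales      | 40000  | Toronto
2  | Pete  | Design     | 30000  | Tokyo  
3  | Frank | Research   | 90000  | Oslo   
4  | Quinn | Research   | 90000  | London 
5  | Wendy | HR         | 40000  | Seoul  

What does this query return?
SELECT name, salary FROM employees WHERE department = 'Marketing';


Filtering: department = 'Marketing'
Matching rows: 0

Empty result set (0 rows)


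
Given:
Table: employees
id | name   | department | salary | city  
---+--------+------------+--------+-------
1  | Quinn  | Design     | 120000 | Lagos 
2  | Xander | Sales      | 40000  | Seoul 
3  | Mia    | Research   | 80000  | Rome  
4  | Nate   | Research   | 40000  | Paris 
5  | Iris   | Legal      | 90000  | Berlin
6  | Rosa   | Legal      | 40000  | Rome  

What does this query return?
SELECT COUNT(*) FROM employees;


COUNT(*) counts all rows

6


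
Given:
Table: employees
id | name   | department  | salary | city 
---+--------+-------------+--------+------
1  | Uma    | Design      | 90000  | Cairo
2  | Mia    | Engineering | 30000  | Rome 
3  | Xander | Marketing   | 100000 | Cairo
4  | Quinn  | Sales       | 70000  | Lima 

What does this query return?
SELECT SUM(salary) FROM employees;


SUM(salary) = 90000 + 30000 + 100000 + 70000 = 290000

290000


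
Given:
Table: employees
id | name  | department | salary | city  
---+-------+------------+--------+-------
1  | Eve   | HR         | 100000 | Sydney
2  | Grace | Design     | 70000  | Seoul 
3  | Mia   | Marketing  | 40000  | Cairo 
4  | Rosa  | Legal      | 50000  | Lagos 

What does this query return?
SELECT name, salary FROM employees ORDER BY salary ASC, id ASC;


Sorting by salary ASC, then id ASC for ties

4 rows:
Mia, 40000
Rosa, 50000
Grace, 70000
Eve, 100000


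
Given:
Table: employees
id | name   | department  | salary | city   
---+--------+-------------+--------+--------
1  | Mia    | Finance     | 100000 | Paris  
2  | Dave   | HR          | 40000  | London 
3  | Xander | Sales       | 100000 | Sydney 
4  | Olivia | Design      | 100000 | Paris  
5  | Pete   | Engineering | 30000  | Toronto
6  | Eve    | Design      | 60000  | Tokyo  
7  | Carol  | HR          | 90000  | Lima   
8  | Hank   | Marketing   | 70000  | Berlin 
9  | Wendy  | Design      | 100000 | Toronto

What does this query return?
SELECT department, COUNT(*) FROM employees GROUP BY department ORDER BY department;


Assigning each row to its department group:
  Mia -> Finance
  Dave -> HR
  Xander -> Sales
  Olivia -> Design
  Pete -> Engineering
  Eve -> Design
  Carol -> HR
  Hank -> Marketing
  Wendy -> Design


6 groups:
Design, 3
Engineering, 1
Finance, 1
HR, 2
Marketing, 1
Sales, 1


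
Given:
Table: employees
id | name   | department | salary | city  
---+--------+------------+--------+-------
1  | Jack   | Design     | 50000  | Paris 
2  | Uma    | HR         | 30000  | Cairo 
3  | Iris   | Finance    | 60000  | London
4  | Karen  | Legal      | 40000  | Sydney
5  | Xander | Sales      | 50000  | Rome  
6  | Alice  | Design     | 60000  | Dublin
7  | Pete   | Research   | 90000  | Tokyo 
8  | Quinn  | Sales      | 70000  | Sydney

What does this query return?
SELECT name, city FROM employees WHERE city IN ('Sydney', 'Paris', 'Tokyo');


Filtering: city IN ('Sydney', 'Paris', 'Tokyo')
Matching: 4 rows

4 rows:
Jack, Paris
Karen, Sydney
Pete, Tokyo
Quinn, Sydney


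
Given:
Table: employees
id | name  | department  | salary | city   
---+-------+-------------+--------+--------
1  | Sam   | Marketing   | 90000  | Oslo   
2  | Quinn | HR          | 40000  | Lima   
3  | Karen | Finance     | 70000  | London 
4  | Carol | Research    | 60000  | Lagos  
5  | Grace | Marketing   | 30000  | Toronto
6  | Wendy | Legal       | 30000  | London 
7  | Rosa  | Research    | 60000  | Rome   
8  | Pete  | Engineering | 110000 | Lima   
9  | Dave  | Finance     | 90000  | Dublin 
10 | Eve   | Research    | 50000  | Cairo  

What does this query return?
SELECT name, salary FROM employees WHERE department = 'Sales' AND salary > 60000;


Filtering: department = 'Sales' AND salary > 60000
Matching: 0 rows

Empty result set (0 rows)


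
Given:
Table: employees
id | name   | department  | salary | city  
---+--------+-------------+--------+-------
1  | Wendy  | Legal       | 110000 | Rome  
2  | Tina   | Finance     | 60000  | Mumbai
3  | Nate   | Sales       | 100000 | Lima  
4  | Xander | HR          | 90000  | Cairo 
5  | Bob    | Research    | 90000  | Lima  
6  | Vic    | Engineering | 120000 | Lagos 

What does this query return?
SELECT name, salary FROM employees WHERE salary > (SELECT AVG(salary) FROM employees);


Subquery: AVG(salary) = 95000.0
Filtering: salary > 95000.0
  Wendy (110000) -> MATCH
  Nate (100000) -> MATCH
  Vic (120000) -> MATCH


3 rows:
Wendy, 110000
Nate, 100000
Vic, 120000


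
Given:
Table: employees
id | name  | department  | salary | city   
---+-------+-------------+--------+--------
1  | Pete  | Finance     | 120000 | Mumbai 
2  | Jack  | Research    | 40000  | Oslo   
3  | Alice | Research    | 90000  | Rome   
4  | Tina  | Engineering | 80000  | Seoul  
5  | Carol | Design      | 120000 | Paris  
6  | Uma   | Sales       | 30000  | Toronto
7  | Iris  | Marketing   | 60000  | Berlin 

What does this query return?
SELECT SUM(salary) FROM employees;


SUM(salary) = 120000 + 40000 + 90000 + 80000 + 120000 + 30000 + 60000 = 540000

540000


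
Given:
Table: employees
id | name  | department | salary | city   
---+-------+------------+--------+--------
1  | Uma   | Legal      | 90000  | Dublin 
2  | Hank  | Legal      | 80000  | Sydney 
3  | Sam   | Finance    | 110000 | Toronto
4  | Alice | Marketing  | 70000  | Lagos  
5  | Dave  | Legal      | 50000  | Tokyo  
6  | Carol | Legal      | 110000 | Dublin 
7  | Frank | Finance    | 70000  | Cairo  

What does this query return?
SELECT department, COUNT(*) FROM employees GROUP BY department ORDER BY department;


Assigning each row to its department group:
  Uma -> Legal
  Hank -> Legal
  Sam -> Finance
  Alice -> Marketing
  Dave -> Legal
  Carol -> Legal
  Frank -> Finance


3 groups:
Finance, 2
Legal, 4
Marketing, 1


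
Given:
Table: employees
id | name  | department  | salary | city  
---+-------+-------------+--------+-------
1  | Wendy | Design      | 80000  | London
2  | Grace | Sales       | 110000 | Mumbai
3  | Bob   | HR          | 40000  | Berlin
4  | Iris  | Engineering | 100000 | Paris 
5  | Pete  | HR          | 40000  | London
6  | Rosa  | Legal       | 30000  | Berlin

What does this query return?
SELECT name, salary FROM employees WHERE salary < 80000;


Filtering: salary < 80000
Matching: 3 rows

3 rows:
Bob, 40000
Pete, 40000
Rosa, 30000


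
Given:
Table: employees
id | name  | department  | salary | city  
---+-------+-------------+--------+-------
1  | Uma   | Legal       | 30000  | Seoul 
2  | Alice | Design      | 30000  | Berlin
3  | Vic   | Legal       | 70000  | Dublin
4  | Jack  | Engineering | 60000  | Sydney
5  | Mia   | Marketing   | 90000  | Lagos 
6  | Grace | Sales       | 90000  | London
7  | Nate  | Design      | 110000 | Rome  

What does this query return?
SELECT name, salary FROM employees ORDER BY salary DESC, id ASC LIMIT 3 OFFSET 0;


Sort by salary DESC (id ASC tiebreak), then skip 0 and take 3
Rows 1 through 3

3 rows:
Nate, 110000
Mia, 90000
Grace, 90000


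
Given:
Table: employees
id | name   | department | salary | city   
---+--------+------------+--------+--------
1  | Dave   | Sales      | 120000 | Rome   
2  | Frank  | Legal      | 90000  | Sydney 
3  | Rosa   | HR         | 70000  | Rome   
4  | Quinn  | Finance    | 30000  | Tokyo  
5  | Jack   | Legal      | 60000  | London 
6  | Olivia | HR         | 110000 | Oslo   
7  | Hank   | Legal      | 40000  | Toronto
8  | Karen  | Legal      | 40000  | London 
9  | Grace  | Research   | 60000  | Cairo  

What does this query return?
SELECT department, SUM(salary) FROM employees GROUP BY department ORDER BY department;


Summing salary within each department:
  Finance: 30000 = 30000
  HR: 70000 + 110000 = 180000
  Legal: 90000 + 60000 + 40000 + 40000 = 230000
  Research: 60000 = 60000
  Sales: 120000 = 120000


5 groups:
Finance, 30000
HR, 180000
Legal, 230000
Research, 60000
Sales, 120000


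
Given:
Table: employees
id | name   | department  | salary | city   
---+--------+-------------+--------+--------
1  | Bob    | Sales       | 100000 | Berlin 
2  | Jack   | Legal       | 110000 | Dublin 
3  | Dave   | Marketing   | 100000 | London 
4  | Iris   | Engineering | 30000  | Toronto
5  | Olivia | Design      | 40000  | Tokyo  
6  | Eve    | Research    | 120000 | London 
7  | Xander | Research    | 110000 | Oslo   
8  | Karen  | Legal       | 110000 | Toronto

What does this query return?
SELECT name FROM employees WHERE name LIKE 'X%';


LIKE 'X%' matches names starting with 'X'
Matching: 1

1 rows:
Xander


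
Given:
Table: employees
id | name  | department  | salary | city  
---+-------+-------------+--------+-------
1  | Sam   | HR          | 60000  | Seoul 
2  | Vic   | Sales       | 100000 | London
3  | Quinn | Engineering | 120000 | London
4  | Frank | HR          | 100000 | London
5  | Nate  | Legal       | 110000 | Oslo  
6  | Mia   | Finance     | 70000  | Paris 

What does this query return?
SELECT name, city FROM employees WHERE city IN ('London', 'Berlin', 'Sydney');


Filtering: city IN ('London', 'Berlin', 'Sydney')
Matching: 3 rows

3 rows:
Vic, London
Quinn, London
Frank, London


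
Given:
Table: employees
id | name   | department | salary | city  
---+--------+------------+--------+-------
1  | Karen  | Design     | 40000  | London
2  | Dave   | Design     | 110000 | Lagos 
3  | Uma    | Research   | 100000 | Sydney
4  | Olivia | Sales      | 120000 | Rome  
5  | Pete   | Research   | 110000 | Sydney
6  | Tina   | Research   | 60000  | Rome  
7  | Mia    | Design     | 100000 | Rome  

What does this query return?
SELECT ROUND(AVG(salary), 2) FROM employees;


SUM(salary) = 640000
COUNT = 7
ROUND(AVG, 2) = ROUND(640000 / 7, 2) = 91428.57

91428.57


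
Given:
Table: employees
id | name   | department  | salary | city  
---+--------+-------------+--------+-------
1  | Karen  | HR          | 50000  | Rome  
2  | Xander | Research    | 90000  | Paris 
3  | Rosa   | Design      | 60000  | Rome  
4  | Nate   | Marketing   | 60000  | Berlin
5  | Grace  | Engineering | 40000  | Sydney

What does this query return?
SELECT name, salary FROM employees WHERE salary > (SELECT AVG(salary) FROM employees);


Subquery: AVG(salary) = 60000.0
Filtering: salary > 60000.0
  Xander (90000) -> MATCH


1 rows:
Xander, 90000


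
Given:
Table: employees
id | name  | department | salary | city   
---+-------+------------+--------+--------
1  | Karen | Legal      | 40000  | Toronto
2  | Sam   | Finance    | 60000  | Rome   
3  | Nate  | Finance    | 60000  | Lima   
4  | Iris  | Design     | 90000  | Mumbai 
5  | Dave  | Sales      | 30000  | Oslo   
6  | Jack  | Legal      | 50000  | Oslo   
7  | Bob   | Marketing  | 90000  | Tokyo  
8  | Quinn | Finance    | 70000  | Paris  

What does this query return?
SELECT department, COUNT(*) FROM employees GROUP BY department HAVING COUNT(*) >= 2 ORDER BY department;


Groups with count >= 2:
  Finance: 3 -> PASS
  Legal: 2 -> PASS
  Design: 1 -> filtered out
  Marketing: 1 -> filtered out
  Sales: 1 -> filtered out


2 groups:
Finance, 3
Legal, 2


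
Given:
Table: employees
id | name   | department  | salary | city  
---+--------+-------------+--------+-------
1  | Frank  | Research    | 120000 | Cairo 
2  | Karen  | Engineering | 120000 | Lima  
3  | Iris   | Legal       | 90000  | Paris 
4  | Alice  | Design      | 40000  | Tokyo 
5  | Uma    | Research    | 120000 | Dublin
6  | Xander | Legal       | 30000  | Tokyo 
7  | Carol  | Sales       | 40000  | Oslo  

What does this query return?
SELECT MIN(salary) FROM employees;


Salaries: 120000, 120000, 90000, 40000, 120000, 30000, 40000
MIN = 30000

30000


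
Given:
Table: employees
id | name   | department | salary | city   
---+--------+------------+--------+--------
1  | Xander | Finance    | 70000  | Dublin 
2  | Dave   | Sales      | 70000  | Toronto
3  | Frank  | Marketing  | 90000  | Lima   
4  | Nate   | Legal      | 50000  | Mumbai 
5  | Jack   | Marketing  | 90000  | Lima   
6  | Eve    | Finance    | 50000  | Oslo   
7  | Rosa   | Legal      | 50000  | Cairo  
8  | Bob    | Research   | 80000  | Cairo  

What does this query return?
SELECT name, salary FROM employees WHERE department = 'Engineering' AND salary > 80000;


Filtering: department = 'Engineering' AND salary > 80000
Matching: 0 rows

Empty result set (0 rows)


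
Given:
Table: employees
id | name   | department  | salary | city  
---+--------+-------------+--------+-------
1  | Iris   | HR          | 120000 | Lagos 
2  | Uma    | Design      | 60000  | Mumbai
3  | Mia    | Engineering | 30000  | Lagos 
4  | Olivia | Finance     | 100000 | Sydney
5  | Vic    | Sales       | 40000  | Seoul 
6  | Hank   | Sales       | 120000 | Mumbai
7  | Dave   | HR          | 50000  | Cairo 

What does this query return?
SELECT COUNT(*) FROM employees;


COUNT(*) counts all rows

7


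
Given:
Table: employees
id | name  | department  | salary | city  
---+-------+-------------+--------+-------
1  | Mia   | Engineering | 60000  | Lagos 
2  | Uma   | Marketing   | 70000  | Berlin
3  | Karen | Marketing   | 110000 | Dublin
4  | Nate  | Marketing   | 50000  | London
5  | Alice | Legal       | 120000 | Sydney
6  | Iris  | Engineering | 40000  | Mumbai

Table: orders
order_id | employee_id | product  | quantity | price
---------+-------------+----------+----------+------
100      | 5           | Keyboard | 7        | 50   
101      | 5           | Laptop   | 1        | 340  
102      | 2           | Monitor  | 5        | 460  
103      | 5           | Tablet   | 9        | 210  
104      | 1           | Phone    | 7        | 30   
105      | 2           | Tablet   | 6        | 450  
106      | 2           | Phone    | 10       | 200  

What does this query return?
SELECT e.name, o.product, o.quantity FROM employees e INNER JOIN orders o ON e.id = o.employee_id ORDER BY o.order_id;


Joining employees.id = orders.employee_id:
  employee Alice (id=5) -> order Keyboard
  employee Alice (id=5) -> order Laptop
  employee Uma (id=2) -> order Monitor
  employee Alice (id=5) -> order Tablet
  employee Mia (id=1) -> order Phone
  employee Uma (id=2) -> order Tablet
  employee Uma (id=2) -> order Phone


7 rows:
Alice, Keyboard, 7
Alice, Laptop, 1
Uma, Monitor, 5
Alice, Tablet, 9
Mia, Phone, 7
Uma, Tablet, 6
Uma, Phone, 10


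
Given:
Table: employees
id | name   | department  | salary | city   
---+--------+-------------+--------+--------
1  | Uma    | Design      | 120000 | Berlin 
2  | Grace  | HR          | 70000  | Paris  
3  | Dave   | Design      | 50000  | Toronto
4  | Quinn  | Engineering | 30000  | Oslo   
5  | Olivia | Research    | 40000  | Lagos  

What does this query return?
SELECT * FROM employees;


SELECT * returns all 5 rows with all columns

5 rows:
1, Uma, Design, 120000, Berlin
2, Grace, HR, 70000, Paris
3, Dave, Design, 50000, Toronto
4, Quinn, Engineering, 30000, Oslo
5, Olivia, Research, 40000, Lagos


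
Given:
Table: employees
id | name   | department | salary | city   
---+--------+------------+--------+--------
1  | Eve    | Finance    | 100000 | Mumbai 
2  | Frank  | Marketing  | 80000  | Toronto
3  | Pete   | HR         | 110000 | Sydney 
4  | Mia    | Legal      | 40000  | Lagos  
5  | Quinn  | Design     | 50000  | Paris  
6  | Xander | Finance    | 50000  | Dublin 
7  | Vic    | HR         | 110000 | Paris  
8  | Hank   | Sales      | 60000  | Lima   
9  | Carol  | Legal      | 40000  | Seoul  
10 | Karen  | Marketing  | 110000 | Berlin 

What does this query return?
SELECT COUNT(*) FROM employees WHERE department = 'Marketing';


Counting rows where department = 'Marketing'
  Frank -> MATCH
  Karen -> MATCH


2


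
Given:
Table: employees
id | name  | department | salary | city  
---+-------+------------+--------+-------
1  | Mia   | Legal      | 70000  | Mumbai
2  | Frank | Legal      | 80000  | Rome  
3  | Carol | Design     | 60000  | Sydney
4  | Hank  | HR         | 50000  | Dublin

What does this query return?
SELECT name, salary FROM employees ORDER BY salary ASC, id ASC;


Sorting by salary ASC, then id ASC for ties

4 rows:
Hank, 50000
Carol, 60000
Mia, 70000
Frank, 80000


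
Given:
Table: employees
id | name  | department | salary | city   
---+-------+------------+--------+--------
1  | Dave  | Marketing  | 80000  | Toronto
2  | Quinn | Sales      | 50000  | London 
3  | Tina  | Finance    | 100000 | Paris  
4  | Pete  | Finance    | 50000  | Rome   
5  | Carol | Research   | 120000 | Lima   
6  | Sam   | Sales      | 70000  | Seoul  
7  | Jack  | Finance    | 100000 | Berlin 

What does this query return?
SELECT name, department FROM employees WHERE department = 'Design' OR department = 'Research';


Filtering: department = 'Design' OR 'Research'
Matching: 1 rows

1 rows:
Carol, Research


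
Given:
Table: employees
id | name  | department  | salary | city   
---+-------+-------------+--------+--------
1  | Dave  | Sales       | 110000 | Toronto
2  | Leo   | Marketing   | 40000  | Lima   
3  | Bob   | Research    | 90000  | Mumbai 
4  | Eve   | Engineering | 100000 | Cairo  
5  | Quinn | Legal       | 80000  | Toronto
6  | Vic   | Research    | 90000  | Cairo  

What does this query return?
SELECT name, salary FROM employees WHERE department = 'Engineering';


Filtering: department = 'Engineering'
Matching rows: 1

1 rows:
Eve, 100000


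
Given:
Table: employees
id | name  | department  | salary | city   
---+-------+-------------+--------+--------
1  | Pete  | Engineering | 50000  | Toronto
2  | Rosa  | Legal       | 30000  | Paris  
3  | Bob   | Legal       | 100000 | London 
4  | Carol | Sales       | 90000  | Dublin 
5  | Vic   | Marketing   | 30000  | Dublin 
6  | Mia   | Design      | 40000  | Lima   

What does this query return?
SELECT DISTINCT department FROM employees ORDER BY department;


All 'department' values (row order): Engineering, Legal, Legal, Sales, Marketing, Design
Removing duplicates leaves 5 unique value(s).

5 values:
Design
Engineering
Legal
Marketing
Sales


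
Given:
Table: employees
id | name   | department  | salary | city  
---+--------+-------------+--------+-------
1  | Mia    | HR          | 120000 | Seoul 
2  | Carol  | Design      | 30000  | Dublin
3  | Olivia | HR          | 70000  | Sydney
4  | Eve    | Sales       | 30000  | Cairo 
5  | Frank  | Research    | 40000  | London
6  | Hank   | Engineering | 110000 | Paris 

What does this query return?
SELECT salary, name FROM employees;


Projecting columns: salary, name

6 rows:
120000, Mia
30000, Carol
70000, Olivia
30000, Eve
40000, Frank
110000, Hank


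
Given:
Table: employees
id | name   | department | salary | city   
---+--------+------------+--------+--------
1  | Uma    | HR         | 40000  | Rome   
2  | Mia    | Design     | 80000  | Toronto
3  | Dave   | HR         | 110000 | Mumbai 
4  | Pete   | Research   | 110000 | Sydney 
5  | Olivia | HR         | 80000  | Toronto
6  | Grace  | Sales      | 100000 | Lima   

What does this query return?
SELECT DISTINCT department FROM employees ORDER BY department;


All 'department' values (row order): HR, Design, HR, Research, HR, Sales
Removing duplicates leaves 4 unique value(s).

4 values:
Design
HR
Research
Sales


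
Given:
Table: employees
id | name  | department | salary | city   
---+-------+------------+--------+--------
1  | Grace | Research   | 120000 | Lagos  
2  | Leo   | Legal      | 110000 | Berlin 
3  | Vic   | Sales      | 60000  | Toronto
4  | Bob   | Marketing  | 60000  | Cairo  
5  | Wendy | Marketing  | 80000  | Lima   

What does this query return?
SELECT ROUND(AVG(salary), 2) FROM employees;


SUM(salary) = 430000
COUNT = 5
ROUND(AVG, 2) = ROUND(430000 / 5, 2) = 86000.0

86000.0


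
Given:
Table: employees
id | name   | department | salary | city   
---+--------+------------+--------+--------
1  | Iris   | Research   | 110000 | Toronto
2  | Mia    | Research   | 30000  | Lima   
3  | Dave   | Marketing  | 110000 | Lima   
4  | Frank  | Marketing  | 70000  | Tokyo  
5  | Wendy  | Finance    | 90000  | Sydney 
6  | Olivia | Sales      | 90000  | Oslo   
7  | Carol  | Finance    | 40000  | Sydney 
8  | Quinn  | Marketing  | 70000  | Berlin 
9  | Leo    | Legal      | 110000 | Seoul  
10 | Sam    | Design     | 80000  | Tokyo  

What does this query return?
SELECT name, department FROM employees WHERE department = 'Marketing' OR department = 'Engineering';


Filtering: department = 'Marketing' OR 'Engineering'
Matching: 3 rows

3 rows:
Dave, Marketing
Frank, Marketing
Quinn, Marketing


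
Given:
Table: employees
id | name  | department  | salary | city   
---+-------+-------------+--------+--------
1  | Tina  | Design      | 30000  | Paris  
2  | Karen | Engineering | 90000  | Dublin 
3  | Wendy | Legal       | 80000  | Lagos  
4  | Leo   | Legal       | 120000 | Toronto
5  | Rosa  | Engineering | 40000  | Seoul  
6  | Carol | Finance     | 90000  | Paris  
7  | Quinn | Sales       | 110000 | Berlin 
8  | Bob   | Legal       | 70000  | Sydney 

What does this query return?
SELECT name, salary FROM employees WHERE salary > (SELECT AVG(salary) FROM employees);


Subquery: AVG(salary) = 78750.0
Filtering: salary > 78750.0
  Karen (90000) -> MATCH
  Wendy (80000) -> MATCH
  Leo (120000) -> MATCH
  Carol (90000) -> MATCH
  Quinn (110000) -> MATCH


5 rows:
Karen, 90000
Wendy, 80000
Leo, 120000
Carol, 90000
Quinn, 110000


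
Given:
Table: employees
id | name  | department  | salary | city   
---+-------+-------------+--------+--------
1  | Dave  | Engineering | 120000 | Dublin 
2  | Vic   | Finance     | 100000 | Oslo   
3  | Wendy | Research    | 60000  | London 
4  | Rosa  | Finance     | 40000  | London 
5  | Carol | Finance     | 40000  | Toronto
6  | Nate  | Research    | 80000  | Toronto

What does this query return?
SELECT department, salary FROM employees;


Projecting columns: department, salary

6 rows:
Engineering, 120000
Finance, 100000
Research, 60000
Finance, 40000
Finance, 40000
Research, 80000


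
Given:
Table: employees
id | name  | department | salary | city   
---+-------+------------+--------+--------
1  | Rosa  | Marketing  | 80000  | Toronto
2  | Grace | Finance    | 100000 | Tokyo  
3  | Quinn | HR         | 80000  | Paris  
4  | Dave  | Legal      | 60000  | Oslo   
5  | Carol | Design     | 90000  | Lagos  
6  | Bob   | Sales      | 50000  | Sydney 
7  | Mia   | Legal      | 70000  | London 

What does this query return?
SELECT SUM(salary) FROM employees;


SUM(salary) = 80000 + 100000 + 80000 + 60000 + 90000 + 50000 + 70000 = 530000

530000


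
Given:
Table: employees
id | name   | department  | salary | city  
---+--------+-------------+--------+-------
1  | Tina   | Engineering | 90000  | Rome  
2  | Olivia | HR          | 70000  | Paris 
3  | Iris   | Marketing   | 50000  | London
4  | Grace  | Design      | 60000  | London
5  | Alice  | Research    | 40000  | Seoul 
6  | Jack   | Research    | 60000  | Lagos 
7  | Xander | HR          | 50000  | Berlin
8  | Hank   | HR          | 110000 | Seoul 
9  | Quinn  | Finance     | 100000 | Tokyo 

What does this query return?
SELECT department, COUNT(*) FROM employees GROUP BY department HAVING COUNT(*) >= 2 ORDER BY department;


Groups with count >= 2:
  HR: 3 -> PASS
  Research: 2 -> PASS
  Design: 1 -> filtered out
  Engineering: 1 -> filtered out
  Finance: 1 -> filtered out
  Marketing: 1 -> filtered out


2 groups:
HR, 3
Research, 2


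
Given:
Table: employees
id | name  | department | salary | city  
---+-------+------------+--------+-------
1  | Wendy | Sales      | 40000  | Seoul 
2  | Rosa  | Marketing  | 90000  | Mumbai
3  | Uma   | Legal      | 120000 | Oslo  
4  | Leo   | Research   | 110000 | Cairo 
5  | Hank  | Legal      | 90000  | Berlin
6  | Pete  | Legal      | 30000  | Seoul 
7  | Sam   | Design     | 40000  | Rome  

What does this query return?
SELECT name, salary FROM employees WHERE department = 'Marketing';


Filtering: department = 'Marketing'
Matching rows: 1

1 rows:
Rosa, 90000


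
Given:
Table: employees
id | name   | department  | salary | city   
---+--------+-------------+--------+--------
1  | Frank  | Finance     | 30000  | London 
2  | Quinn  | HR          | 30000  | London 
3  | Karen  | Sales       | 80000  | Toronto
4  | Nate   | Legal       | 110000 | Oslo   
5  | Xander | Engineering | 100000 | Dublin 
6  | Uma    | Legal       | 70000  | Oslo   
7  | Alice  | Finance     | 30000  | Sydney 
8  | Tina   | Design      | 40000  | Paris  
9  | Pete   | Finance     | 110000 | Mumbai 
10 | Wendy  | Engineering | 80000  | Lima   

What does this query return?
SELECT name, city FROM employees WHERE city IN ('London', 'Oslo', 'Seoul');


Filtering: city IN ('London', 'Oslo', 'Seoul')
Matching: 4 rows

4 rows:
Frank, London
Quinn, London
Nate, Oslo
Uma, Oslo


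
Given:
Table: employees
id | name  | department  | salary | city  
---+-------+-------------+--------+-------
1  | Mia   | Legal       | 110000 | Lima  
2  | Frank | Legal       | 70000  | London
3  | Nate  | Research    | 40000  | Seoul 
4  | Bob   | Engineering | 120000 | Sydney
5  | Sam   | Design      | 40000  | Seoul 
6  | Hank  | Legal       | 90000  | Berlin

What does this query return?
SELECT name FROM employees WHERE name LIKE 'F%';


LIKE 'F%' matches names starting with 'F'
Matching: 1

1 rows:
Frank


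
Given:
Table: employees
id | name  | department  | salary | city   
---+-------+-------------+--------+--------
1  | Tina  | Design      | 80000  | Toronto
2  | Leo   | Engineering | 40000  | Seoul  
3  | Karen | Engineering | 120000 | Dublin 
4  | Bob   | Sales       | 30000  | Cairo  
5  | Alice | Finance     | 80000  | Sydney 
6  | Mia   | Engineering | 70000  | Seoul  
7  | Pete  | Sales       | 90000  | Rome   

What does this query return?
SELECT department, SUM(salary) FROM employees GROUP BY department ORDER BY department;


Summing salary within each department:
  Design: 80000 = 80000
  Engineering: 40000 + 120000 + 70000 = 230000
  Finance: 80000 = 80000
  Sales: 30000 + 90000 = 120000


4 groups:
Design, 80000
Engineering, 230000
Finance, 80000
Sales, 120000


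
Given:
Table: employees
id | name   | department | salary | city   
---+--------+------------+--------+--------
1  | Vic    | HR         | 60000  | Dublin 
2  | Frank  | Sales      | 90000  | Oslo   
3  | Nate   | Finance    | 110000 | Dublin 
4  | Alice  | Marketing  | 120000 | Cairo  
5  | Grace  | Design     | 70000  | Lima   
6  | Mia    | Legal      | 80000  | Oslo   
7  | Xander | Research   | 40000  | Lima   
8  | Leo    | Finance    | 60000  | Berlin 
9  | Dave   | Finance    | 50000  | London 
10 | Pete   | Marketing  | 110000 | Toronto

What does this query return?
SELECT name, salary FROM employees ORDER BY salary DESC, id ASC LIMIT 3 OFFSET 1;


Sort by salary DESC (id ASC tiebreak), then skip 1 and take 3
Rows 2 through 4

3 rows:
Nate, 110000
Pete, 110000
Frank, 90000


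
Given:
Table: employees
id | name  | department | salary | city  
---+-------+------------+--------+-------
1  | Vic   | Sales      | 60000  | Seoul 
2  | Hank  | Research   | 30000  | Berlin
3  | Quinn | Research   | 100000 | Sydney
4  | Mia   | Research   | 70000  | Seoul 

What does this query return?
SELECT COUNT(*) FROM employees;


COUNT(*) counts all rows

4


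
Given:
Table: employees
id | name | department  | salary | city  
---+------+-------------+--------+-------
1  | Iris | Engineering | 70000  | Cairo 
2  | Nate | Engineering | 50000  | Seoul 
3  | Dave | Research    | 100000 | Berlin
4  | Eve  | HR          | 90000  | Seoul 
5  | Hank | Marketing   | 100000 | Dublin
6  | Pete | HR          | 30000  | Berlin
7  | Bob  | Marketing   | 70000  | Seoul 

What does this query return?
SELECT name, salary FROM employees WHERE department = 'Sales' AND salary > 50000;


Filtering: department = 'Sales' AND salary > 50000
Matching: 0 rows

Empty result set (0 rows)


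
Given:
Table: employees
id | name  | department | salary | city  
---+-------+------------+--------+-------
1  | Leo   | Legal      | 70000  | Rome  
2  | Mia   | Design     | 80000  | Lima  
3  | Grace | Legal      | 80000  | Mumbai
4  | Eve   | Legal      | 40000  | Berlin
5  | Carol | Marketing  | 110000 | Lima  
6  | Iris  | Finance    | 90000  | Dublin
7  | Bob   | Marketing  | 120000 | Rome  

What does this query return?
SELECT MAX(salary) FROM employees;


Salaries: 70000, 80000, 80000, 40000, 110000, 90000, 120000
MAX = 120000

120000


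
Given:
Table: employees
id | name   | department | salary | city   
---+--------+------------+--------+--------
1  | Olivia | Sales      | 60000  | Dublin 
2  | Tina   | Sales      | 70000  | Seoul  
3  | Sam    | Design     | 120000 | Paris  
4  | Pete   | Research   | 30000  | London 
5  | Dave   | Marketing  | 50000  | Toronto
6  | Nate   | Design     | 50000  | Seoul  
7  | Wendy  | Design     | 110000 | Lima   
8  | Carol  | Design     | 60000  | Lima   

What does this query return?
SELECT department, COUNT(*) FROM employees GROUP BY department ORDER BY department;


Assigning each row to its department group:
  Olivia -> Sales
  Tina -> Sales
  Sam -> Design
  Pete -> Research
  Dave -> Marketing
  Nate -> Design
  Wendy -> Design
  Carol -> Design


4 groups:
Design, 4
Marketing, 1
Research, 1
Sales, 2


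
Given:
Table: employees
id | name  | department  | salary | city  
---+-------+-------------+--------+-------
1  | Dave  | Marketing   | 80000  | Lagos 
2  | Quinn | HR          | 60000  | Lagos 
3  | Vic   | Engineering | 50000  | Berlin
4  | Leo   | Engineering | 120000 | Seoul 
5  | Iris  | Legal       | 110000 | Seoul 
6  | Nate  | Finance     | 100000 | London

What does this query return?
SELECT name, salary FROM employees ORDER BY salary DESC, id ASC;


Sorting by salary DESC, then id ASC for ties

6 rows:
Leo, 120000
Iris, 110000
Nate, 100000
Dave, 80000
Quinn, 60000
Vic, 50000


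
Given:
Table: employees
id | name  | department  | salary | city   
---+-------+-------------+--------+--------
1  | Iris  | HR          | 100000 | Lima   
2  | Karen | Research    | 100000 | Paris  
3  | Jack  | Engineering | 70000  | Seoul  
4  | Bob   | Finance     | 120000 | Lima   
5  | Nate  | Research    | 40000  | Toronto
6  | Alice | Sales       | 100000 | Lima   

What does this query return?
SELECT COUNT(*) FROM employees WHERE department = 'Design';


Counting rows where department = 'Design'


0


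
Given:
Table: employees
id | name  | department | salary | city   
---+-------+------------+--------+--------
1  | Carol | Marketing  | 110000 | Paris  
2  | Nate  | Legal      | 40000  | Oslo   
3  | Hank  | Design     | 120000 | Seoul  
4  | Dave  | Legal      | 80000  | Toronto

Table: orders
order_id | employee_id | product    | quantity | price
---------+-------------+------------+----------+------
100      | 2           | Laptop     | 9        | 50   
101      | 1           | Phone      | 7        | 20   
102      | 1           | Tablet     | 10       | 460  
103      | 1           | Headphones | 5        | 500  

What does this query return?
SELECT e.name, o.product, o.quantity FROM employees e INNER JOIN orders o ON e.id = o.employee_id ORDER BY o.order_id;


Joining employees.id = orders.employee_id:
  employee Nate (id=2) -> order Laptop
  employee Carol (id=1) -> order Phone
  employee Carol (id=1) -> order Tablet
  employee Carol (id=1) -> order Headphones


4 rows:
Nate, Laptop, 9
Carol, Phone, 7
Carol, Tablet, 10
Carol, Headphones, 5


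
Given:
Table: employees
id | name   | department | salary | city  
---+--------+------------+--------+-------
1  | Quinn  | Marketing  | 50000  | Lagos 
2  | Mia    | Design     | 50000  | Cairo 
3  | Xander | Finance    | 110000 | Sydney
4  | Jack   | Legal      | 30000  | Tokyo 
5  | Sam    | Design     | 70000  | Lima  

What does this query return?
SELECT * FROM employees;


SELECT * returns all 5 rows with all columns

5 rows:
1, Quinn, Marketing, 50000, Lagos
2, Mia, Design, 50000, Cairo
3, Xander, Finance, 110000, Sydney
4, Jack, Legal, 30000, Tokyo
5, Sam, Design, 70000, Lima


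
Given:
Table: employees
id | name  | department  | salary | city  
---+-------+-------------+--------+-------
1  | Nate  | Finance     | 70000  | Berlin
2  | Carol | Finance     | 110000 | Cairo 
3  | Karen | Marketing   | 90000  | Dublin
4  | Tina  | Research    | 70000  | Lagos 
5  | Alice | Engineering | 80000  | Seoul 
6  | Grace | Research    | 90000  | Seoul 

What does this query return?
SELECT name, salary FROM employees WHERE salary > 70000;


Filtering: salary > 70000
Matching: 4 rows

4 rows:
Carol, 110000
Karen, 90000
Alice, 80000
Grace, 90000


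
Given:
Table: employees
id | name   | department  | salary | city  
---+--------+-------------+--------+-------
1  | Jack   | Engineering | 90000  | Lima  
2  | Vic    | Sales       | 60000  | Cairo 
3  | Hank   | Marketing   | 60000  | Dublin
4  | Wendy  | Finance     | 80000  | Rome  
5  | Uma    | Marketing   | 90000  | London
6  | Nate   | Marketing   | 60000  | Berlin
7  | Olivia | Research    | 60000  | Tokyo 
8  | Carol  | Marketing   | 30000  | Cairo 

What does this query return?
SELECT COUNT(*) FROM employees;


COUNT(*) counts all rows

8


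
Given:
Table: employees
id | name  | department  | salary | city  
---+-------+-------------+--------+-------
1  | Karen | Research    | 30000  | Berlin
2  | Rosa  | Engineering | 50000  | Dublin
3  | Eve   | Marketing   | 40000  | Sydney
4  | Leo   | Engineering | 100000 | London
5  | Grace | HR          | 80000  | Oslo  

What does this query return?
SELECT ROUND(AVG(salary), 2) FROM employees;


SUM(salary) = 300000
COUNT = 5
ROUND(AVG, 2) = ROUND(300000 / 5, 2) = 60000.0

60000.0


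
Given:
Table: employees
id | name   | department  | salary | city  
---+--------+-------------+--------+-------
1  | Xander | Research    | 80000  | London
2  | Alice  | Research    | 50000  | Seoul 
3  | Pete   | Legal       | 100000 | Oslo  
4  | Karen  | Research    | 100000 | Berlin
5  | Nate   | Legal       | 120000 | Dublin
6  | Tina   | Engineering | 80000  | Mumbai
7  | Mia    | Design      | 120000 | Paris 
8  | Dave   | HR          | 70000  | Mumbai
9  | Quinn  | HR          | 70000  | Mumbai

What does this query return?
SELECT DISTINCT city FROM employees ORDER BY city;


All 'city' values (row order): London, Seoul, Oslo, Berlin, Dublin, Mumbai, Paris, Mumbai, Mumbai
Removing duplicates leaves 7 unique value(s).

7 values:
Berlin
Dublin
London
Mumbai
Oslo
Paris
Seoul


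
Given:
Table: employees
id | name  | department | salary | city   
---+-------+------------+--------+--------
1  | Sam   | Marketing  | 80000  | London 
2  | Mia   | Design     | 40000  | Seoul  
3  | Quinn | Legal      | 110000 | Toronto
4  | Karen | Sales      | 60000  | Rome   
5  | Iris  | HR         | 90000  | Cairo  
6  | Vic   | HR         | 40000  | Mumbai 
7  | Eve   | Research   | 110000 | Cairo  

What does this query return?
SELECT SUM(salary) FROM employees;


SUM(salary) = 80000 + 40000 + 110000 + 60000 + 90000 + 40000 + 110000 = 530000

530000


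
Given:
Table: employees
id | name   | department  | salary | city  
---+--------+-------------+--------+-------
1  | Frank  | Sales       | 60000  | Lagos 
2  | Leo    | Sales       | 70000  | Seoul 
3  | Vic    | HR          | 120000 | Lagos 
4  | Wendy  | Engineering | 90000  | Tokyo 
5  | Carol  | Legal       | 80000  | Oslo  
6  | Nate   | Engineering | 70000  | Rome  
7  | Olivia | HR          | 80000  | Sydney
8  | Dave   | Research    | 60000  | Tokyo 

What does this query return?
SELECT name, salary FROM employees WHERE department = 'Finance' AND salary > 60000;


Filtering: department = 'Finance' AND salary > 60000
Matching: 0 rows

Empty result set (0 rows)


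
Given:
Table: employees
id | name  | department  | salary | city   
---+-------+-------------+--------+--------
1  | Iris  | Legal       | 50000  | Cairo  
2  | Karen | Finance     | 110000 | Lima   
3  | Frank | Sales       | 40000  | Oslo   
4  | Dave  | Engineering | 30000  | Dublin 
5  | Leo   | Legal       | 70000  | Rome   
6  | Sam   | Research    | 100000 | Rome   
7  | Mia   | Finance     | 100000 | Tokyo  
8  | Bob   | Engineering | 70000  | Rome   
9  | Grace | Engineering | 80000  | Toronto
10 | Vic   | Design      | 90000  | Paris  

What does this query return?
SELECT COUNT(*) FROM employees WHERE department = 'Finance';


Counting rows where department = 'Finance'
  Karen -> MATCH
  Mia -> MATCH


2


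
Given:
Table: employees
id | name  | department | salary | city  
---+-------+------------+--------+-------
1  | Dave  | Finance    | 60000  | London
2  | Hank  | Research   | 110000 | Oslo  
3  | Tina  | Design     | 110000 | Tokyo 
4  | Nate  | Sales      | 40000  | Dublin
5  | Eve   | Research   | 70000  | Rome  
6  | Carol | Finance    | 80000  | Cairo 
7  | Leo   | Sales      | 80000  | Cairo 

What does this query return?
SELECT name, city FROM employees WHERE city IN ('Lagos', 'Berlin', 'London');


Filtering: city IN ('Lagos', 'Berlin', 'London')
Matching: 1 rows

1 rows:
Dave, London


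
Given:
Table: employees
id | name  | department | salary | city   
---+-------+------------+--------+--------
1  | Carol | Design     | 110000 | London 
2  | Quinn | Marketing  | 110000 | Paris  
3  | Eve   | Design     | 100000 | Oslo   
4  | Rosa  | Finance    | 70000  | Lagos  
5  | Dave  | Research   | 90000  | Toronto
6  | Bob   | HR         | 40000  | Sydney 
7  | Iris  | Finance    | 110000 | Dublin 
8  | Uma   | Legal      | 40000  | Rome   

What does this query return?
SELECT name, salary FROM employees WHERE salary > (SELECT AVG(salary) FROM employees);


Subquery: AVG(salary) = 83750.0
Filtering: salary > 83750.0
  Carol (110000) -> MATCH
  Quinn (110000) -> MATCH
  Eve (100000) -> MATCH
  Dave (90000) -> MATCH
  Iris (110000) -> MATCH


5 rows:
Carol, 110000
Quinn, 110000
Eve, 100000
Dave, 90000
Iris, 110000


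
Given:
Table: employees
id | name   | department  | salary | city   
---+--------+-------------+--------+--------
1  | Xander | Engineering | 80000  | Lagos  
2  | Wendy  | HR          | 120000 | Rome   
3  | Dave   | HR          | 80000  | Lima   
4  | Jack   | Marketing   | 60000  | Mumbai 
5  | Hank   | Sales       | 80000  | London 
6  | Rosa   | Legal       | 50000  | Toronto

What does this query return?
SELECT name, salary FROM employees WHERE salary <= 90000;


Filtering: salary <= 90000
Matching: 5 rows

5 rows:
Xander, 80000
Dave, 80000
Jack, 60000
Hank, 80000
Rosa, 50000


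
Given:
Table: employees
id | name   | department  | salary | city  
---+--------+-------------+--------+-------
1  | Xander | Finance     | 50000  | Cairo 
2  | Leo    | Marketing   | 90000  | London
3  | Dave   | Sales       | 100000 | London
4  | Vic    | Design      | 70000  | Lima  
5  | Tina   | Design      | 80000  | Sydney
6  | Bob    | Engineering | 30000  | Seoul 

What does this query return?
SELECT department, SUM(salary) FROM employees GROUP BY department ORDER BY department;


Summing salary within each department:
  Design: 70000 + 80000 = 150000
  Engineering: 30000 = 30000
  Finance: 50000 = 50000
  Marketing: 90000 = 90000
  Sales: 100000 = 100000


5 groups:
Design, 150000
Engineering, 30000
Finance, 50000
Marketing, 90000
Sales, 100000
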